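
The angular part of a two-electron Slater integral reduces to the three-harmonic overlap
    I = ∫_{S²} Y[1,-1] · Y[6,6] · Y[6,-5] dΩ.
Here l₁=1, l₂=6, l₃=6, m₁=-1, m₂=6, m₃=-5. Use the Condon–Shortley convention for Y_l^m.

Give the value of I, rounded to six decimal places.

Σlᵢ=13 odd — θ-integrand is odd under cosθ→−cosθ; I=0

0.000000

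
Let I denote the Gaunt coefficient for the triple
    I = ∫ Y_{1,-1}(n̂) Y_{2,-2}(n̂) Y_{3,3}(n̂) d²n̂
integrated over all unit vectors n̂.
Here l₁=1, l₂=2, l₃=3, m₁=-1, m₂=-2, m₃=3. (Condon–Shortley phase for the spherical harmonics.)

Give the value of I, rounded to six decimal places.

Checks pass: Σm=0; 6 even; l₃=3∈[1,3].
(2·1+1)(2·2+1)(2·3+1) = 105
Δ: 0! 2! 4! / 7! → 1/105
sum: t=0:+1/4 = 1/4
3j²(1 2 3; 0 0 0) = Δ·Π!·Σ² = 3/35  (sign -1)
sum: t=0:+1/48 = 1/48
3j²(1 2 3; -1 -2 3) = Δ·Π!·Σ² = 1/7  (sign +1)
combine: 4πI² = 105·3/35·1/7 = 9/7
take √, sign -1: I = -0.31986543

-0.319865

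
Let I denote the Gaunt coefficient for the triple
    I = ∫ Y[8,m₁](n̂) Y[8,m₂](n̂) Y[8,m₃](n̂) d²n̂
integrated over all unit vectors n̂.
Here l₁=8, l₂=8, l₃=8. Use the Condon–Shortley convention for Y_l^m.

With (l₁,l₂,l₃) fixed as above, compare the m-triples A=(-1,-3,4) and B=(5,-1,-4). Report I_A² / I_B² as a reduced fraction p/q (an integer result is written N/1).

l's match ⇒ only the (l;m) 3-j factors differ between A and B.
A: triangle coeff Δ(8,8,8) = 1/236637794250; Σ_t [1,5]: t=1:−1/117050572800 t=2:+1/5225472000 t=3:−1/1492992000 t=4:+1/2090188800 t=5:−1/16721510400 = -1/14631321600; (3j)²=192/96577 [(8 8 8; -1 -3 4)], sign=-1
B: triangle coeff Δ(8,8,8) = 1/236637794250; Σ_t [0,3]: t=0:+1/146313216000 t=1:−1/10450944000 t=2:+1/5225472000 t=3:−1/16721510400 = 1/23410114560; (3j)²=45/7429 [(8 8 8; 5 -1 -4)], sign=+1
I_A²/I_B² = (192/96577)/(45/7429) = 64/195

64/195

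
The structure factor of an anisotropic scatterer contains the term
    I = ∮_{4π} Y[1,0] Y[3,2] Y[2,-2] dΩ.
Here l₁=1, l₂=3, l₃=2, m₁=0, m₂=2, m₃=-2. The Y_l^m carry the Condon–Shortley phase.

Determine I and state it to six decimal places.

0.184674

m-sum 0 ✓  L=6 even ✓  2≤2≤4 ✓
Π(2lᵢ+1) = 3×7×5 = 105
triangle coeff Δ(1,3,2) = 1/105
Σ_t [1,1]: t=1:−1/4 = -1/4
(3j)²=3/35 [(1 3 2; 0 0 0)], sign=-1
Σ_t [1,1]: t=1:−1/24 = -1/24
(3j)²=1/21 [(1 3 2; 0 2 -2)], sign=-1
⇒ 4πI² = 3/7
I = (+1)√(3/7/(4π)) = 0.18467439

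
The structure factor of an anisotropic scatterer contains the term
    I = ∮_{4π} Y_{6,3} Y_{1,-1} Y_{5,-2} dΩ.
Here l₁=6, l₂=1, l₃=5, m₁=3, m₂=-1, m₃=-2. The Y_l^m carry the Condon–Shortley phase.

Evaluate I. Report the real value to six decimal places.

m-sum 0 ✓  L=12 even ✓  5≤5≤7 ✓
Π(2lᵢ+1) = 13×3×11 = 429
triangle coeff Δ(6,1,5) = 1/858
Σ_t [1,1]: t=1:−1/14400 = -1/14400
(3j)²=6/143 [(6 1 5; 0 0 0)], sign=+1
Σ_t [0,0]: t=0:+1/60480 = 1/60480
(3j)²=6/143 [(6 1 5; 3 -1 -2)], sign=-1
⇒ 4πI² = 108/143
I = (-1)√(108/143/(4π)) = -0.24515397

-0.245154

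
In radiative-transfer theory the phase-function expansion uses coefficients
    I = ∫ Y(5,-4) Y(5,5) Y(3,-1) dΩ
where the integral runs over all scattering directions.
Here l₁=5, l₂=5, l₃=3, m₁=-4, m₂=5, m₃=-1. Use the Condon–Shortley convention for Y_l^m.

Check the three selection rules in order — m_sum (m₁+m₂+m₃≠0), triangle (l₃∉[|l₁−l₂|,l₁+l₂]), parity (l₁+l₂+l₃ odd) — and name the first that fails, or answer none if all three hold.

m₁+m₂+m₃ = -4 + 5 − 1 = 0  ✓
triangle: |5−5|=0 ≤ l₃=3 ≤ 5+5=10  ✓
parity: l₁+l₂+l₃ = 13 is odd  ✗

parity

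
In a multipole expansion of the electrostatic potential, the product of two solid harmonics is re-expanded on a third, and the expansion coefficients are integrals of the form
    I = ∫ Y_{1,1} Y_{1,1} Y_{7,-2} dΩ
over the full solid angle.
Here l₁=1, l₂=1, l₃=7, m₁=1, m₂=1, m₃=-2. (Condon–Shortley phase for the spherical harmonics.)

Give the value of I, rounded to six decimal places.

0.000000

triangle: need 0≤l₃≤2, have 7; I=0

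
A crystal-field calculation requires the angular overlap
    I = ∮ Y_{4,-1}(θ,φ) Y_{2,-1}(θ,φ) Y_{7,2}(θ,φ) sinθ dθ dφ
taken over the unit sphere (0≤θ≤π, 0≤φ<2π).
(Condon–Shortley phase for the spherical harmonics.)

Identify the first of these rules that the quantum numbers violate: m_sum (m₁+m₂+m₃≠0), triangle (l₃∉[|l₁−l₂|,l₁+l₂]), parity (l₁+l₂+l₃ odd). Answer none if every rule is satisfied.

azimuthal sum: -1 − 1 + 2 = 0  ✓
2 ≤ 7 ≤ 6 (triangle on l)  ✗
L = 4 + 2 + 7 = 13 (odd)

triangle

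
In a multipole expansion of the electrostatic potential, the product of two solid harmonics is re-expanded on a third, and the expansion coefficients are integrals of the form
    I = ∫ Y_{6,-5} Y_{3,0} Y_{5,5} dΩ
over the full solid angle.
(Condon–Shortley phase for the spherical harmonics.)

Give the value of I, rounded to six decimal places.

0.207001

Rules hold: Σm=0, L=14 even, 3≤5≤9.
N = 13·7·11 = 1001
Δ = 4!·8!·2!/15! = 1/675675
Racah Σ t=1..3: t=1:−1/8640 t=2:+1/2304 t=3:−1/8640 = 7/34560
⇒ 3j(6 3 5; 0 0 0)² = 7/429, sgn -1
Racah Σ t=3..3: t=3:−1/483840 = -1/483840
⇒ 3j(6 3 5; -5 0 5)² = 3/91, sgn -1
4πI² = N·(3j₀)²·(3jₘ)² = 7/13
I = +1·√(0.538462/4π) = 0.20700098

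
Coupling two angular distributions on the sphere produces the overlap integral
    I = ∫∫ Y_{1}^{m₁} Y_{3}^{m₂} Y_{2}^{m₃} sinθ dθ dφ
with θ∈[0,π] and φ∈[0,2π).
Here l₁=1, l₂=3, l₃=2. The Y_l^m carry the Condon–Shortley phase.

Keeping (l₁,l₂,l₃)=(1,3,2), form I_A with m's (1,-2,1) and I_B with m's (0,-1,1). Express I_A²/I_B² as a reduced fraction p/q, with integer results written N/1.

5/4

Same 1,3,2: normalisation and zero-m 3j drop out of the ratio.
A: Δ: 2! 0! 4! / 7! → 1/105; sum: t=0:+1/12 = 1/12; 3j²(1 3 2; 1 -2 1) = Δ·Π!·Σ² = 2/21  (sign -1)
B: Δ: 2! 0! 4! / 7! → 1/105; sum: t=1:−1/6 = -1/6; 3j²(1 3 2; 0 -1 1) = Δ·Π!·Σ² = 8/105  (sign +1)
I_A²/I_B² = (2/21)/(8/105) = 5/4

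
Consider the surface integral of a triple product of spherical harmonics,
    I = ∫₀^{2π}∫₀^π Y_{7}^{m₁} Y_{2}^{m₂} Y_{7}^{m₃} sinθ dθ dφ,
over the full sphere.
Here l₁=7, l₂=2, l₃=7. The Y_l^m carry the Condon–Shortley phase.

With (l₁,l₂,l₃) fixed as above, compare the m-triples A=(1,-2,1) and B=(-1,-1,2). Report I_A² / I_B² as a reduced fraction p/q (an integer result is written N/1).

1568/243

Shared (l₁,l₂,l₃)=(7,2,7): N and (l;000)² cancel in I_A²/I_B².
A: Δ = 2!·12!·2!/17! = 1/185640; Racah Σ t=0..0: t=0:+1/2073600 = 1/2073600; ⇒ 3j(7 2 7; 1 -2 1)² = 28/1105, sgn +1
B: Δ = 2!·12!·2!/17! = 1/185640; Racah Σ t=0..1: t=0:+1/1935360 t=1:−1/1209600 = -1/3225600; ⇒ 3j(7 2 7; -1 -1 2)² = 243/61880, sgn +1
I_A²/I_B² = (28/1105)/(243/61880) = 1568/243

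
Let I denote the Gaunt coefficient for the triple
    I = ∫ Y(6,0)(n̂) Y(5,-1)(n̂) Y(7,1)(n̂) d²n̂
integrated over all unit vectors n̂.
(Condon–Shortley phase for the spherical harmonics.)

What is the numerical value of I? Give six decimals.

m-sum 0 ✓  L=18 even ✓  1≤7≤11 ✓
Π(2lᵢ+1) = 13×11×15 = 2145
triangle coeff Δ(6,5,7) = 1/174594420
Σ_t [0,4]: t=0:+1/4147200 t=1:−1/207360 t=2:+1/82944 t=3:−1/207360 t=4:+1/4147200 = 1/345600
(3j)²=420/46189 [(6 5 7; 0 0 0)], sign=-1
Σ_t [0,4]: t=0:+1/1658880 t=1:−1/155520 t=2:+1/110592 t=3:−1/518400 t=4:+1/24883200 = 11/8294400
(3j)²=11/4199 [(6 5 7; 0 -1 1)], sign=+1
⇒ 4πI² = 69300/1356277
I = (-1)√(69300/1356277/(4π)) = -0.06376575

-0.063766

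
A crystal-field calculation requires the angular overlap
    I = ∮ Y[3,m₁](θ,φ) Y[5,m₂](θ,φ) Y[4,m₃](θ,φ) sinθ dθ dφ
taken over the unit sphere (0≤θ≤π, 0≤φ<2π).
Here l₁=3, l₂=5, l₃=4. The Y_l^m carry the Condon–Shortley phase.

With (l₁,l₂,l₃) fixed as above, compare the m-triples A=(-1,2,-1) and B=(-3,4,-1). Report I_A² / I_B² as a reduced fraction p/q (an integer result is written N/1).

256/405

l's match ⇒ only the (l;m) 3-j factors differ between A and B.
A: triangle coeff Δ(3,5,4) = 1/180180; Σ_t [2,4]: t=2:+1/960 t=3:−1/288 t=4:+1/1728 = -1/540; (3j)²=128/6435 [(3 5 4; -1 2 -1)], sign=+1
B: triangle coeff Δ(3,5,4) = 1/180180; Σ_t [4,4]: t=4:+1/5760 = 1/5760; (3j)²=9/286 [(3 5 4; -3 4 -1)], sign=-1
I_A²/I_B² = (128/6435)/(9/286) = 256/405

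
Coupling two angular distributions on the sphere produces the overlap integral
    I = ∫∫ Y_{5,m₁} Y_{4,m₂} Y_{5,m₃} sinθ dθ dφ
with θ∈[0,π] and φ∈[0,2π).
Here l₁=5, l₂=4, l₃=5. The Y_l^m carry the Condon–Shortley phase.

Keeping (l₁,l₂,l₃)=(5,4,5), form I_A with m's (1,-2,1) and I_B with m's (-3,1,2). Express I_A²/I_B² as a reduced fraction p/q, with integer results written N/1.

l's match ⇒ only the (l;m) 3-j factors differ between A and B.
A: triangle coeff Δ(5,4,5) = 1/3153150; Σ_t [0,2]: t=0:+1/4608 t=1:−1/1296 t=2:+1/4608 = -7/20736; (3j)²=20/1287 [(5 4 5; 1 -2 1)], sign=-1
B: triangle coeff Δ(5,4,5) = 1/3153150; Σ_t [2,4]: t=2:+1/17280 t=3:−1/2880 t=4:+1/6912 = -1/6912; (3j)²=5/429 [(5 4 5; -3 1 2)], sign=+1
I_A²/I_B² = (20/1287)/(5/429) = 4/3

4/3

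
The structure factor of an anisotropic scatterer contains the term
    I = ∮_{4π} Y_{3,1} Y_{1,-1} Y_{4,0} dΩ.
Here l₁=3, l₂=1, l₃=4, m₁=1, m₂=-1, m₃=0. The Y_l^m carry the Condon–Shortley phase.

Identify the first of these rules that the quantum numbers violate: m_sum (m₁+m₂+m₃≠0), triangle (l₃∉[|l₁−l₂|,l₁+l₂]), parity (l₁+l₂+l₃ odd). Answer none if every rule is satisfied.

azimuthal sum: 1 − 1 + 0 = 0  ✓
2 ≤ 4 ≤ 4 (triangle on l)  ✓
L = 3 + 1 + 4 = 8 (even)  ✓

none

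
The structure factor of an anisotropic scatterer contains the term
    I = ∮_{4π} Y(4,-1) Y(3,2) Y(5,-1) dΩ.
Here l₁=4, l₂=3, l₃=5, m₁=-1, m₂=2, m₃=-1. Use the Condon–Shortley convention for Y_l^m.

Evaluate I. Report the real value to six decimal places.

Rules hold: Σm=0, L=12 even, 1≤5≤7.
N = 9·7·11 = 693
Δ = 2!·6!·4!/13! = 1/180180
Racah Σ t=0..2: t=0:+1/576 t=1:−1/144 t=2:+1/576 = -1/288
⇒ 3j(4 3 5; 0 0 0)² = 20/1001, sgn +1
Racah Σ t=1..2: t=1:−1/1152 t=2:+1/432 = 5/3456
⇒ 3j(4 3 5; -1 2 -1)² = 625/36036, sgn +1
4πI² = N·(3j₀)²·(3jₘ)² = 3125/13013
I = +1·√(0.240144/4π) = 0.13823925

0.138239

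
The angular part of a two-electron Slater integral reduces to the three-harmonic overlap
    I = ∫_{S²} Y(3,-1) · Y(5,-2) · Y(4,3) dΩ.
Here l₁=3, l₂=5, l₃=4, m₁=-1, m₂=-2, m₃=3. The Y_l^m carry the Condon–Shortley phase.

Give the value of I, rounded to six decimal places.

-0.171363

Rules hold: Σm=0, L=12 even, 2≤4≤8.
N = 7·11·9 = 693
Δ = 4!·2!·6!/13! = 1/180180
Racah Σ t=1..3: t=1:−1/576 t=2:+1/144 t=3:−1/576 = 1/288
⇒ 3j(3 5 4; 0 0 0)² = 20/1001, sgn +1
Racah Σ t=2..3: t=2:+1/960 t=3:−1/4320 = 7/8640
⇒ 3j(3 5 4; -1 -2 3)² = 343/12870, sgn -1
4πI² = N·(3j₀)²·(3jₘ)² = 686/1859
I = -1·√(0.369016/4π) = -0.17136315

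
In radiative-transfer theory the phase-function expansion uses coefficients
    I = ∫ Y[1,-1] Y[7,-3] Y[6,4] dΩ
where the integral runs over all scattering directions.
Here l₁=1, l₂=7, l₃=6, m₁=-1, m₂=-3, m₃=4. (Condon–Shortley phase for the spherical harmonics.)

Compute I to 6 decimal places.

Checks pass: Σm=0; 14 even; l₃=6∈[6,8].
(2·1+1)(2·7+1)(2·6+1) = 585
Δ: 2! 0! 12! / 15! → 1/1365
sum: t=1:−1/518400 = -1/518400
3j²(1 7 6; 0 0 0) = Δ·Π!·Σ² = 7/195  (sign -1)
sum: t=2:+1/14515200 = 1/14515200
3j²(1 7 6; -1 -3 4) = Δ·Π!·Σ² = 2/455  (sign +1)
combine: 4πI² = 585·7/195·2/455 = 6/65
take √, sign -1: I = -0.08570655

-0.085707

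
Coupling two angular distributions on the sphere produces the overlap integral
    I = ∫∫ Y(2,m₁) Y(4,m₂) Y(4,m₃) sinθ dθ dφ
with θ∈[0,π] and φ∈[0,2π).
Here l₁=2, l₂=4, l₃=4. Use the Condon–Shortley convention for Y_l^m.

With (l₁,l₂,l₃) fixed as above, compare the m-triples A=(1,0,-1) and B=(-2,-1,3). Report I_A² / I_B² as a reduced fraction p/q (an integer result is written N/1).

5/63

Same 2,4,4: normalisation and zero-m 3j drop out of the ratio.
A: Δ: 2! 2! 6! / 11! → 1/13860; sum: t=0:+1/96 t=1:−1/72 = -1/288; 3j²(2 4 4; 1 0 -1) = Δ·Π!·Σ² = 1/462  (sign +1)
B: Δ: 2! 2! 6! / 11! → 1/13860; sum: t=2:+1/480 = 1/480; 3j²(2 4 4; -2 -1 3) = Δ·Π!·Σ² = 3/110  (sign -1)
I_A²/I_B² = (1/462)/(3/110) = 5/63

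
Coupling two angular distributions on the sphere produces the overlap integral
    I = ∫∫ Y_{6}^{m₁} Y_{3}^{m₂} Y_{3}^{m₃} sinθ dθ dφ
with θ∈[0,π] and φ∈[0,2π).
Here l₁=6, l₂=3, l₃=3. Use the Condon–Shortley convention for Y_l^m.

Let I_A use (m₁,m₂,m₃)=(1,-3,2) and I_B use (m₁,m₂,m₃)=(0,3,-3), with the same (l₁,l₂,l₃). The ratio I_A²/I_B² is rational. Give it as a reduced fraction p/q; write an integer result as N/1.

7/1

Same 6,3,3: normalisation and zero-m 3j drop out of the ratio.
A: Δ: 6! 6! 0! / 13! → 1/12012; sum: t=0:+1/86400 = 1/86400; 3j²(6 3 3; 1 -3 2) = Δ·Π!·Σ² = 1/1716  (sign -1)
B: Δ: 6! 6! 0! / 13! → 1/12012; sum: t=6:+1/518400 = 1/518400; 3j²(6 3 3; 0 3 -3) = Δ·Π!·Σ² = 1/12012  (sign +1)
I_A²/I_B² = (1/1716)/(1/12012) = 7/1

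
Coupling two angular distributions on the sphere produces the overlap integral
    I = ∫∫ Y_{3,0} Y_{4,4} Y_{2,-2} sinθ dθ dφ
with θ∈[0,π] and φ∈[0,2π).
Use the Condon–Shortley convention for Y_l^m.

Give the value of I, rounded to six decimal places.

0.000000

0 + 4 − 2 = 2 ≠ 0: azimuthal integral kills it; I = 0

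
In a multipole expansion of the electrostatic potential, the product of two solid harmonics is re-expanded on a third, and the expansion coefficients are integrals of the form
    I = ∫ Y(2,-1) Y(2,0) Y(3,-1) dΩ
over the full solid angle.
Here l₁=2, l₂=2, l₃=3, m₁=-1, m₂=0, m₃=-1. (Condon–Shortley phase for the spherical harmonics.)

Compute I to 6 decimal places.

0.000000

m-sum = -1 + 0 − 1 = -2 ≠ 0 ⇒ I = 0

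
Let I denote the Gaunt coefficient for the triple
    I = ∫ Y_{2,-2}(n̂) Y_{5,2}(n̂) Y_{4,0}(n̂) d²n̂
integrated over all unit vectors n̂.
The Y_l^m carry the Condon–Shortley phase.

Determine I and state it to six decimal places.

0.000000

L=11 odd ⇒ parity kills the (l;000) factor ⇒ I = 0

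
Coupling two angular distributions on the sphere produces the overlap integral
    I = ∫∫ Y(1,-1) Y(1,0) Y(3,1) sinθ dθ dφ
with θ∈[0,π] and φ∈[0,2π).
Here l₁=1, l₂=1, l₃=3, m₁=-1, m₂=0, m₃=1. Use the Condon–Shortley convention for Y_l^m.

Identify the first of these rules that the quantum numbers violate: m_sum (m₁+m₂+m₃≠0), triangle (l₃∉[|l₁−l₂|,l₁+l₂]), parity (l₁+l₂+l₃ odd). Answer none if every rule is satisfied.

m₁+m₂+m₃ = -1 + 0 + 1 = 0  ✓
triangle: |1−1|=0 ≤ l₃=3 ≤ 1+1=2  ✗
parity: l₁+l₂+l₃ = 5 is odd

triangle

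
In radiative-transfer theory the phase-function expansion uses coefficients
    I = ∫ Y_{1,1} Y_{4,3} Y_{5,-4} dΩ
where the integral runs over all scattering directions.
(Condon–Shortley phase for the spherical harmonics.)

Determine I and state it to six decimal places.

m-sum 0 ✓  L=10 even ✓  3≤5≤5 ✓
Π(2lᵢ+1) = 3×9×11 = 297
triangle coeff Δ(1,4,5) = 1/495
Σ_t [0,0]: t=0:+1/576 = 1/576
(3j)²=5/99 [(1 4 5; 0 0 0)], sign=-1
Σ_t [0,0]: t=0:+1/10080 = 1/10080
(3j)²=4/55 [(1 4 5; 1 3 -4)], sign=-1
⇒ 4πI² = 12/11
I = (+1)√(12/11/(4π)) = 0.29463840

0.294638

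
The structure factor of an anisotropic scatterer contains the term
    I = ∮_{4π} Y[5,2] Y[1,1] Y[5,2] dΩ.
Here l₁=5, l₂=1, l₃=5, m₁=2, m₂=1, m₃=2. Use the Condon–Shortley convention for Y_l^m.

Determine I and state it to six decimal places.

m-sum = 2 + 1 + 2 = 5 ≠ 0 ⇒ I = 0

0.000000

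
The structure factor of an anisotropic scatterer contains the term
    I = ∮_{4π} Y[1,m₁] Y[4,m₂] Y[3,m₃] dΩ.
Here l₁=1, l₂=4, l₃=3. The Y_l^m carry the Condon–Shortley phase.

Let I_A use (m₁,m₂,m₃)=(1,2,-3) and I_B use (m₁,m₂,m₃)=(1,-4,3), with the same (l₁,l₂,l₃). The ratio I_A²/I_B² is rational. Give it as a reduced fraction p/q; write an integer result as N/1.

Same 1,4,3: normalisation and zero-m 3j drop out of the ratio.
A: Δ: 2! 0! 6! / 9! → 1/252; sum: t=0:+1/1440 = 1/1440; 3j²(1 4 3; 1 2 -3) = Δ·Π!·Σ² = 1/252  (sign +1)
B: Δ: 2! 0! 6! / 9! → 1/252; sum: t=0:+1/1440 = 1/1440; 3j²(1 4 3; 1 -4 3) = Δ·Π!·Σ² = 1/9  (sign +1)
I_A²/I_B² = (1/252)/(1/9) = 1/28

1/28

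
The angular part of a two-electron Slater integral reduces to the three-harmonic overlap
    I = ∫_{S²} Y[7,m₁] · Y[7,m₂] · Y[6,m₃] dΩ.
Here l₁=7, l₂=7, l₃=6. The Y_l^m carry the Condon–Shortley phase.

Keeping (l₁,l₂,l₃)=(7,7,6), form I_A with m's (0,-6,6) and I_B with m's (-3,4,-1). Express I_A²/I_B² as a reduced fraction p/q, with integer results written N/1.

1144/21

Same 7,7,6: normalisation and zero-m 3j drop out of the ratio.
A: Δ: 8! 6! 6! / 21! → 1/2444321880; sum: t=1:−1/2612736000 = -1/2612736000; 3j²(7 7 6; 0 -6 6) = Δ·Π!·Σ² = 22/4845  (sign -1)
B: Δ: 8! 6! 6! / 21! → 1/2444321880; sum: t=5:−1/62208000 t=6:+1/8294400 t=7:−1/8709120 t=8:+1/69672960 = 1/248832000; 3j²(7 7 6; -3 4 -1) = Δ·Π!·Σ² = 7/83980  (sign -1)
I_A²/I_B² = (22/4845)/(7/83980) = 1144/21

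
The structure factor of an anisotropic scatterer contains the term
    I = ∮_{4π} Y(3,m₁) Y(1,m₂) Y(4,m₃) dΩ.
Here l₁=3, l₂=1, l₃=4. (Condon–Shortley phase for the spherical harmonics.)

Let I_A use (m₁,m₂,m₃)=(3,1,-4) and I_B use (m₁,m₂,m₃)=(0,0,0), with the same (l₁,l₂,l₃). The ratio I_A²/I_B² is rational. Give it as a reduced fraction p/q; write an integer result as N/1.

7/4

Shared (l₁,l₂,l₃)=(3,1,4): N and (l;000)² cancel in I_A²/I_B².
A: Δ = 0!·6!·2!/9! = 1/252; Racah Σ t=0..0: t=0:+1/1440 = 1/1440; ⇒ 3j(3 1 4; 3 1 -4)² = 1/9, sgn +1
B: Δ = 0!·6!·2!/9! = 1/252; Racah Σ t=0..0: t=0:+1/36 = 1/36; ⇒ 3j(3 1 4; 0 0 0)² = 4/63, sgn +1
I_A²/I_B² = (1/9)/(4/63) = 7/4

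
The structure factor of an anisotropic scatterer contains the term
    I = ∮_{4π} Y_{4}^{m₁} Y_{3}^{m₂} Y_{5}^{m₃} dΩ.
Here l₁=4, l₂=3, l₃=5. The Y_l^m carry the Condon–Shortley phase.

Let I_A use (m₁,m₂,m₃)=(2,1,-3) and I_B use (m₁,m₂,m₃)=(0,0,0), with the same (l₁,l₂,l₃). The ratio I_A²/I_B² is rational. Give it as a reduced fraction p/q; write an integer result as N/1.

189/200

Same 4,3,5: normalisation and zero-m 3j drop out of the ratio.
A: Δ: 2! 6! 4! / 13! → 1/180180; sum: t=0:+1/2304 t=1:−1/720 t=2:+1/5760 = -1/1280; 3j²(4 3 5; 2 1 -3) = Δ·Π!·Σ² = 27/1430  (sign -1)
B: Δ: 2! 6! 4! / 13! → 1/180180; sum: t=0:+1/576 t=1:−1/144 t=2:+1/576 = -1/288; 3j²(4 3 5; 0 0 0) = Δ·Π!·Σ² = 20/1001  (sign +1)
I_A²/I_B² = (27/1430)/(20/1001) = 189/200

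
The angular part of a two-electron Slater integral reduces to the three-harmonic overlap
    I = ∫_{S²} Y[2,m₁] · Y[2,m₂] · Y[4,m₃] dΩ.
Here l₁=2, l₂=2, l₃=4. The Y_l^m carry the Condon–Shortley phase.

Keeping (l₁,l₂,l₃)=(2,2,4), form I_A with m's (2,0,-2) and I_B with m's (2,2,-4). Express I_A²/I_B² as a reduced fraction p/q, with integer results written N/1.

3/14

l's match ⇒ only the (l;m) 3-j factors differ between A and B.
A: triangle coeff Δ(2,2,4) = 1/630; Σ_t [0,0]: t=0:+1/96 = 1/96; (3j)²=1/42 [(2 2 4; 2 0 -2)], sign=+1
B: triangle coeff Δ(2,2,4) = 1/630; Σ_t [0,0]: t=0:+1/576 = 1/576; (3j)²=1/9 [(2 2 4; 2 2 -4)], sign=+1
I_A²/I_B² = (1/42)/(1/9) = 3/14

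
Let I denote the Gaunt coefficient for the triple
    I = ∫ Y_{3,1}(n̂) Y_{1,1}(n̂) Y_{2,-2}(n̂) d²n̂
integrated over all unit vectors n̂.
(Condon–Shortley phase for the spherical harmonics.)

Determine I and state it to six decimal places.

-0.082589

Checks pass: Σm=0; 6 even; l₃=2∈[2,4].
(2·3+1)(2·1+1)(2·2+1) = 105
Δ: 2! 4! 0! / 7! → 1/105
sum: t=1:−1/4 = -1/4
3j²(3 1 2; 0 0 0) = Δ·Π!·Σ² = 3/35  (sign -1)
sum: t=2:+1/48 = 1/48
3j²(3 1 2; 1 1 -2) = Δ·Π!·Σ² = 1/105  (sign +1)
combine: 4πI² = 105·3/35·1/105 = 3/35
take √, sign -1: I = -0.08258890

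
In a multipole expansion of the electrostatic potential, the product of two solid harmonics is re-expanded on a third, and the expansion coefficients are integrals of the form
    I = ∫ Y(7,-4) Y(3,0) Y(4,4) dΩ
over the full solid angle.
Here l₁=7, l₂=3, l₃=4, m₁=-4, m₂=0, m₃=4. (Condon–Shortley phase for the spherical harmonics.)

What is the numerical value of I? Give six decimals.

m-sum 0 ✓  L=14 even ✓  4≤4≤10 ✓
Π(2lᵢ+1) = 15×7×9 = 945
triangle coeff Δ(7,3,4) = 1/45045
Σ_t [3,3]: t=3:−1/20736 = -1/20736
(3j)²=35/1287 [(7 3 4; 0 0 0)], sign=-1
Σ_t [3,3]: t=3:−1/1451520 = -1/1451520
(3j)²=1/273 [(7 3 4; -4 0 4)], sign=-1
⇒ 4πI² = 175/1859
I = (+1)√(175/1859/(4π)) = 0.08655146

0.086551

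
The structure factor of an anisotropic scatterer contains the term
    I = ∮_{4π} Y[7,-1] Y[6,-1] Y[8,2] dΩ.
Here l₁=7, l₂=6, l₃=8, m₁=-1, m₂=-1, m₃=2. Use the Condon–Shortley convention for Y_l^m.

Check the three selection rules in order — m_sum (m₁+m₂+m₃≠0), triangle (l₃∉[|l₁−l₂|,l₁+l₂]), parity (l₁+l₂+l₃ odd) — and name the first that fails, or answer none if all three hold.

parity

m₁+m₂+m₃ = -1 − 1 + 2 = 0  ✓
triangle: |7−6|=1 ≤ l₃=8 ≤ 7+6=13  ✓
parity: l₁+l₂+l₃ = 21 is odd  ✗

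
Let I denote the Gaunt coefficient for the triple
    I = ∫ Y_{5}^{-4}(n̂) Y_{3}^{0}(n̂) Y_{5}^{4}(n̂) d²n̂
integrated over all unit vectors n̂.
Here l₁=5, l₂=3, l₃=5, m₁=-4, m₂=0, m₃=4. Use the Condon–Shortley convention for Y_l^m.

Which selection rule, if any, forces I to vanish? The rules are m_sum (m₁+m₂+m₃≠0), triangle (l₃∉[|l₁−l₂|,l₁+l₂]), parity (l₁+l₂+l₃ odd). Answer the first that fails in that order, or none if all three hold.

Σmᵢ = 0  ✓
l₃∈[|l₁−l₂|,l₁+l₂]=[2,8], have l₃=5  ✓
Σlᵢ = 13 ⇒ odd  ✗

parity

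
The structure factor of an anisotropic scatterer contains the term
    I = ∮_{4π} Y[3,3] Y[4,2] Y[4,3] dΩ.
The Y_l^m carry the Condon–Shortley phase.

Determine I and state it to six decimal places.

0.000000

m-sum = 3 + 2 + 3 = 8 ≠ 0 ⇒ I = 0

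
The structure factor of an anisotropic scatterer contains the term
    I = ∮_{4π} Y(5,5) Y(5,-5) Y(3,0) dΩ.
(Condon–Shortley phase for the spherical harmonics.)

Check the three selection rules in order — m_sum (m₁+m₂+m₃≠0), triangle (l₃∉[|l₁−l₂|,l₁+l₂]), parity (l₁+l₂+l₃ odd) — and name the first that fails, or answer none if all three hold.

azimuthal sum: 5 − 5 + 0 = 0  ✓
0 ≤ 3 ≤ 10 (triangle on l)  ✓
L = 5 + 5 + 3 = 13 (odd)  ✗

parity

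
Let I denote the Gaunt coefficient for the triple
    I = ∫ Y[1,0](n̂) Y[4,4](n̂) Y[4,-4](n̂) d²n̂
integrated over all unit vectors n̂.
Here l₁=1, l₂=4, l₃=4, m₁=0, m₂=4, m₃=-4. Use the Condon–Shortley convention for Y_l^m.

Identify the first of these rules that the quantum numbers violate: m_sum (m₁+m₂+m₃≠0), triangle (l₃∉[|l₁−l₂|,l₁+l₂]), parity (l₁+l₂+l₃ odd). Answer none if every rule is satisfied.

azimuthal sum: 0 + 4 − 4 = 0  ✓
3 ≤ 4 ≤ 5 (triangle on l)  ✓
L = 1 + 4 + 4 = 9 (odd)  ✗

parity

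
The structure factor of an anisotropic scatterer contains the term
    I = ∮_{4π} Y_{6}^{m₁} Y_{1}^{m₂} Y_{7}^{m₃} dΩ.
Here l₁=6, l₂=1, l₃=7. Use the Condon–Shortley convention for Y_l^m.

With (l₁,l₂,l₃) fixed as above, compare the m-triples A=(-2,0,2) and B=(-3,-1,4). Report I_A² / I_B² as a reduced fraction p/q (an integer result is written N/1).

Same 6,1,7: normalisation and zero-m 3j drop out of the ratio.
A: Δ: 0! 12! 2! / 15! → 1/1365; sum: t=0:+1/967680 = 1/967680; 3j²(6 1 7; -2 0 2) = Δ·Π!·Σ² = 3/91  (sign -1)
B: Δ: 0! 12! 2! / 15! → 1/1365; sum: t=0:+1/4354560 = 1/4354560; 3j²(6 1 7; -3 -1 4) = Δ·Π!·Σ² = 11/273  (sign -1)
I_A²/I_B² = (3/91)/(11/273) = 9/11

9/11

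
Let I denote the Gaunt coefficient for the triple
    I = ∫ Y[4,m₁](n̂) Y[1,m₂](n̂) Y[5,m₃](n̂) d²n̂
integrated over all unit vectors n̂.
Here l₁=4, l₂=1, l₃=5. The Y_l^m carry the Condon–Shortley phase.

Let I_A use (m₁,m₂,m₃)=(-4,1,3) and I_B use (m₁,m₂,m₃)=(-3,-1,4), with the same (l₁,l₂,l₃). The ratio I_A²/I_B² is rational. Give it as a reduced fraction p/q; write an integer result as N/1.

1/36

Same 4,1,5: normalisation and zero-m 3j drop out of the ratio.
A: Δ: 0! 8! 2! / 11! → 1/495; sum: t=0:+1/80640 = 1/80640; 3j²(4 1 5; -4 1 3) = Δ·Π!·Σ² = 1/495  (sign +1)
B: Δ: 0! 8! 2! / 11! → 1/495; sum: t=0:+1/10080 = 1/10080; 3j²(4 1 5; -3 -1 4) = Δ·Π!·Σ² = 4/55  (sign -1)
I_A²/I_B² = (1/495)/(4/55) = 1/36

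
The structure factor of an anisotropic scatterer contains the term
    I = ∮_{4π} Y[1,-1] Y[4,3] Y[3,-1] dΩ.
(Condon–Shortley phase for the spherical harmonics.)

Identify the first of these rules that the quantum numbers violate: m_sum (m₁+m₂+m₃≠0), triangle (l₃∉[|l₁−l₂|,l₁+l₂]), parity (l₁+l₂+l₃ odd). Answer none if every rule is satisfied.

m_sum

Σmᵢ = 1  ✗
l₃∈[|l₁−l₂|,l₁+l₂]=[3,5], have l₃=3
Σlᵢ = 8 ⇒ even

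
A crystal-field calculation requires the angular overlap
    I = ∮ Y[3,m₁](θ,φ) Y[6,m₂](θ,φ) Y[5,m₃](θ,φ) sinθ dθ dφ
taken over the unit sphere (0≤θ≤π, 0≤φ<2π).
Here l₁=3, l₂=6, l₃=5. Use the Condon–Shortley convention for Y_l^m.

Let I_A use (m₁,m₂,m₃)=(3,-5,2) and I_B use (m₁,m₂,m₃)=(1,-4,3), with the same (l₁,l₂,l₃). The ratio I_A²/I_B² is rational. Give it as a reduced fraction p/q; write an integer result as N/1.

Same 3,6,5: normalisation and zero-m 3j drop out of the ratio.
A: Δ: 4! 2! 8! / 15! → 1/675675; sum: t=0:+1/241920 = 1/241920; 3j²(3 6 5; 3 -5 2) = Δ·Π!·Σ² = 2/91  (sign -1)
B: Δ: 4! 2! 8! / 15! → 1/675675; sum: t=0:+1/69120 t=1:−1/30240 t=2:+1/322560 = -1/64512; 3j²(3 6 5; 1 -4 3) = Δ·Π!·Σ² = 10/1001  (sign -1)
I_A²/I_B² = (2/91)/(10/1001) = 11/5

11/5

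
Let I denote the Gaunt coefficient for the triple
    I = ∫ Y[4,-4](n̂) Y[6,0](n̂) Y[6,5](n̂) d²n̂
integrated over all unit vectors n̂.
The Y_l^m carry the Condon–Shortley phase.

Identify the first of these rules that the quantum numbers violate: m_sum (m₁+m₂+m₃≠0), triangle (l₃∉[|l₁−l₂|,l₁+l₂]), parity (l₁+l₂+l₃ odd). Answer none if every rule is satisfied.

m_sum

azimuthal sum: -4 + 0 + 5 = 1  ✗
2 ≤ 6 ≤ 10 (triangle on l)
L = 4 + 6 + 6 = 16 (even)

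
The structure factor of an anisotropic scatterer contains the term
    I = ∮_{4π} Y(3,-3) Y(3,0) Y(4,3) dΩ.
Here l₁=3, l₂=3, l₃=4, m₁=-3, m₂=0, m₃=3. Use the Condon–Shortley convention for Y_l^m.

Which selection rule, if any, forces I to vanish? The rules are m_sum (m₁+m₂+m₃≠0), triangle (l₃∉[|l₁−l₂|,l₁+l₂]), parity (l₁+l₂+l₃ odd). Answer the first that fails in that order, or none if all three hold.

none

azimuthal sum: -3 + 0 + 3 = 0  ✓
0 ≤ 4 ≤ 6 (triangle on l)  ✓
L = 3 + 3 + 4 = 10 (even)  ✓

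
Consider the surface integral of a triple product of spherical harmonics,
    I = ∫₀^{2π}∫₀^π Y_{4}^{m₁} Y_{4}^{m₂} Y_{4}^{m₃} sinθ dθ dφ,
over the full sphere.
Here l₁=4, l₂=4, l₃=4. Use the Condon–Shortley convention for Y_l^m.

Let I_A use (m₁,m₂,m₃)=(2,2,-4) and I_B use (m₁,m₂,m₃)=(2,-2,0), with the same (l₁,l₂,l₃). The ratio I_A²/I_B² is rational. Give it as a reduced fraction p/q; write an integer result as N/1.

l's match ⇒ only the (l;m) 3-j factors differ between A and B.
A: triangle coeff Δ(4,4,4) = 1/450450; Σ_t [2,2]: t=2:+1/2304 = 1/2304; (3j)²=5/143 [(4 4 4; 2 2 -4)], sign=+1
B: triangle coeff Δ(4,4,4) = 1/450450; Σ_t [0,2]: t=0:+1/384 t=1:−1/216 t=2:+1/2304 = -11/6912; (3j)²=11/1638 [(4 4 4; 2 -2 0)], sign=-1
I_A²/I_B² = (5/143)/(11/1638) = 630/121

630/121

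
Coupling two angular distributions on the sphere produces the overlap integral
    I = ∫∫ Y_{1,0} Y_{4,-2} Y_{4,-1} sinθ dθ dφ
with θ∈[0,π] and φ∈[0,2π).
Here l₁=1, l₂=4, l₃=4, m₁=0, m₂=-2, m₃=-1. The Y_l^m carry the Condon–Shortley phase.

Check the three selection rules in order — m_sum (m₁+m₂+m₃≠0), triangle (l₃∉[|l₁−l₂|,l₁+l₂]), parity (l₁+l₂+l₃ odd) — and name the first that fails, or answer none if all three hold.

m_sum

Σmᵢ = -3  ✗
l₃∈[|l₁−l₂|,l₁+l₂]=[3,5], have l₃=4
Σlᵢ = 9 ⇒ odd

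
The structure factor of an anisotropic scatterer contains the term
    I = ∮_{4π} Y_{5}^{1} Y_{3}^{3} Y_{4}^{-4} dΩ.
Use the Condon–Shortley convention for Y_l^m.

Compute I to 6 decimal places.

0.050679

Checks pass: Σm=0; 12 even; l₃=4∈[2,8].
(2·5+1)(2·3+1)(2·4+1) = 693
Δ: 4! 6! 2! / 13! → 1/180180
sum: t=1:−1/576 t=2:+1/144 t=3:−1/576 = 1/288
3j²(5 3 4; 0 0 0) = Δ·Π!·Σ² = 20/1001  (sign +1)
sum: t=4:+1/34560 = 1/34560
3j²(5 3 4; 1 3 -4) = Δ·Π!·Σ² = 1/429  (sign +1)
combine: 4πI² = 693·20/1001·1/429 = 60/1859
take √, sign +1: I = 0.05067935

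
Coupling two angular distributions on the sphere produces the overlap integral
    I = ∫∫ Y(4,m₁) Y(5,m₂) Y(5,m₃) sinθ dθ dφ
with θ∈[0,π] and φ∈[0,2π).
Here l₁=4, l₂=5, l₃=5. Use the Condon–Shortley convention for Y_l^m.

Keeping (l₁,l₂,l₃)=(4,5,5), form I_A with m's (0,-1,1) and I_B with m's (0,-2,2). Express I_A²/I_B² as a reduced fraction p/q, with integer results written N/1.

16/1

Shared (l₁,l₂,l₃)=(4,5,5): N and (l;000)² cancel in I_A²/I_B².
A: Δ = 4!·4!·6!/15! = 1/3153150; Racah Σ t=0..4: t=0:+1/27648 t=1:−1/1296 t=2:+1/768 t=3:−1/4320 t=4:+1/414720 = 7/20736; ⇒ 3j(4 5 5; 0 -1 1)² = 8/1287, sgn +1
B: Δ = 4!·4!·6!/15! = 1/3153150; Racah Σ t=0..3: t=0:+1/20736 t=1:−1/1728 t=2:+1/1920 t=3:−1/25920 = -1/20736; ⇒ 3j(4 5 5; 0 -2 2)² = 1/2574, sgn +1
I_A²/I_B² = (8/1287)/(1/2574) = 16/1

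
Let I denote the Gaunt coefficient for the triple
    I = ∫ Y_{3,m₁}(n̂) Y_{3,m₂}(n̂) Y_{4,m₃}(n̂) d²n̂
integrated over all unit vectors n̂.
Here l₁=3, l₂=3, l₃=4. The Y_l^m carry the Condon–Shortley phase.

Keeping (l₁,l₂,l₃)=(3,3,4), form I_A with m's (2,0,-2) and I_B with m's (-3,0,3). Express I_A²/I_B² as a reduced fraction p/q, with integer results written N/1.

1/21

l's match ⇒ only the (l;m) 3-j factors differ between A and B.
A: triangle coeff Δ(3,3,4) = 1/34650; Σ_t [0,1]: t=0:+1/72 t=1:−1/96 = 1/288; (3j)²=1/462 [(3 3 4; 2 0 -2)], sign=+1
B: triangle coeff Δ(3,3,4) = 1/34650; Σ_t [2,2]: t=2:+1/288 = 1/288; (3j)²=1/22 [(3 3 4; -3 0 3)], sign=-1
I_A²/I_B² = (1/462)/(1/22) = 1/21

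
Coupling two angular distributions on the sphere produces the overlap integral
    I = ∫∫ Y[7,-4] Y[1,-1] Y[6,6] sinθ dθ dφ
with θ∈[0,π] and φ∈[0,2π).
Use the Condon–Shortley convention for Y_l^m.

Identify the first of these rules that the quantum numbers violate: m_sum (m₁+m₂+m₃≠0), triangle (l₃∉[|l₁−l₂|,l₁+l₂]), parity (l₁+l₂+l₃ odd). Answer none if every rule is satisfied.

azimuthal sum: -4 − 1 + 6 = 1  ✗
6 ≤ 6 ≤ 8 (triangle on l)
L = 7 + 1 + 6 = 14 (even)

m_sum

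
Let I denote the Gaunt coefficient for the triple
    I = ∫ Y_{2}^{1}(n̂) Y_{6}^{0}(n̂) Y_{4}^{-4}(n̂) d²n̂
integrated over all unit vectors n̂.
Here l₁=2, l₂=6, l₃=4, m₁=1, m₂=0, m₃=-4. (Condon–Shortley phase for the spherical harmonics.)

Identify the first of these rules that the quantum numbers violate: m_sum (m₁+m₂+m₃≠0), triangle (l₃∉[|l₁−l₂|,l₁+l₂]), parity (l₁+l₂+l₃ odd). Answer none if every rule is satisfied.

azimuthal sum: 1 + 0 − 4 = -3  ✗
4 ≤ 4 ≤ 8 (triangle on l)
L = 2 + 6 + 4 = 12 (even)

m_sum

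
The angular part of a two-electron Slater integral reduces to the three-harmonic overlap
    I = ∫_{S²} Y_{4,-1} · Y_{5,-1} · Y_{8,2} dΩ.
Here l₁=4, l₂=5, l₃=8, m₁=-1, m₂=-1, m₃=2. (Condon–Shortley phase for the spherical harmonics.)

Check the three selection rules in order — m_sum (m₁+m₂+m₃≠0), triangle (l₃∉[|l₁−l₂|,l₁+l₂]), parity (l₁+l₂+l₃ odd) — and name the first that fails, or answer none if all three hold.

m₁+m₂+m₃ = -1 − 1 + 2 = 0  ✓
triangle: |4−5|=1 ≤ l₃=8 ≤ 4+5=9  ✓
parity: l₁+l₂+l₃ = 17 is odd  ✗

parity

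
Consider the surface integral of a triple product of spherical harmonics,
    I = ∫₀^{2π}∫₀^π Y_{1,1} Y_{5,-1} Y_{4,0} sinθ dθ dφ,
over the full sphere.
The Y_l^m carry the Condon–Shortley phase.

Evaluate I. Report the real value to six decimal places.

Rules hold: Σm=0, L=10 even, 4≤4≤6.
N = 3·11·9 = 297
Δ = 2!·0!·8!/11! = 1/495
Racah Σ t=1..1: t=1:−1/576 = -1/576
⇒ 3j(1 5 4; 0 0 0)² = 5/99, sgn -1
Racah Σ t=0..0: t=0:+1/1152 = 1/1152
⇒ 3j(1 5 4; 1 -1 0)² = 1/33, sgn +1
4πI² = N·(3j₀)²·(3jₘ)² = 5/11
I = -1·√(0.454545/4π) = -0.19018827

-0.190188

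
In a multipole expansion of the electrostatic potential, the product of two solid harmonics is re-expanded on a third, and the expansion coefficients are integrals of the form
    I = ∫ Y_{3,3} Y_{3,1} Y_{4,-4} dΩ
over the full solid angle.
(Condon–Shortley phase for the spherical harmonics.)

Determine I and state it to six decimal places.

-0.166198

Checks pass: Σm=0; 10 even; l₃=4∈[0,6].
(2·3+1)(2·3+1)(2·4+1) = 441
Δ: 2! 4! 4! / 11! → 1/34650
sum: t=0:+1/72 t=1:−1/16 t=2:+1/72 = -5/144
3j²(3 3 4; 0 0 0) = Δ·Π!·Σ² = 2/77  (sign -1)
sum: t=0:+1/1152 = 1/1152
3j²(3 3 4; 3 1 -4) = Δ·Π!·Σ² = 1/33  (sign +1)
combine: 4πI² = 441·2/77·1/33 = 42/121
take √, sign -1: I = -0.16619847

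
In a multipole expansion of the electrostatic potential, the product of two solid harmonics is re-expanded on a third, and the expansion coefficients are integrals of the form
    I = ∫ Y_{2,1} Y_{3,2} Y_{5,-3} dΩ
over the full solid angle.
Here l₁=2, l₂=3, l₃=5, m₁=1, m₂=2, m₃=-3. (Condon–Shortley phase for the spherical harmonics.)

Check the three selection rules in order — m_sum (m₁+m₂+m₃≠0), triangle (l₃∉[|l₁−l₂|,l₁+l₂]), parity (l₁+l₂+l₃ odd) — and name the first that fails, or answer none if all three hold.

azimuthal sum: 1 + 2 − 3 = 0  ✓
1 ≤ 5 ≤ 5 (triangle on l)  ✓
L = 2 + 3 + 5 = 10 (even)  ✓

none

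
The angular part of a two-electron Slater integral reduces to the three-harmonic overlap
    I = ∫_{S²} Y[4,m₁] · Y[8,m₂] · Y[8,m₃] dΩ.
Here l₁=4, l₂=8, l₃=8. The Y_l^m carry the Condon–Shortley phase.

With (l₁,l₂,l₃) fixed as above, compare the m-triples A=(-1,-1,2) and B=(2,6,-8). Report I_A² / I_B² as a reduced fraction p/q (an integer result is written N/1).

343/1014

Shared (l₁,l₂,l₃)=(4,8,8): N and (l;000)² cancel in I_A²/I_B².
A: Δ = 4!·4!·12!/21! = 1/185175900; Racah Σ t=1..4: t=1:−1/74649600 t=2:+1/14515200 t=3:−1/23224320 t=4:+1/313528320 = 7/447897600; ⇒ 3j(4 8 8; -1 -1 2)² = 343/75582, sgn +1
B: Δ = 4!·4!·12!/21! = 1/185175900; Racah Σ t=2..2: t=2:+1/45984153600 = 1/45984153600; ⇒ 3j(4 8 8; 2 6 -8)² = 13/969, sgn +1
I_A²/I_B² = (343/75582)/(13/969) = 343/1014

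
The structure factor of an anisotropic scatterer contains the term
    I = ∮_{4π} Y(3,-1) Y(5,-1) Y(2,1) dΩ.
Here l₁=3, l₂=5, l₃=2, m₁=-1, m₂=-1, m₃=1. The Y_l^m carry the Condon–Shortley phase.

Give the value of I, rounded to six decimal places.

-1 − 1 + 1 = -1 ≠ 0: azimuthal integral kills it; I = 0

0.000000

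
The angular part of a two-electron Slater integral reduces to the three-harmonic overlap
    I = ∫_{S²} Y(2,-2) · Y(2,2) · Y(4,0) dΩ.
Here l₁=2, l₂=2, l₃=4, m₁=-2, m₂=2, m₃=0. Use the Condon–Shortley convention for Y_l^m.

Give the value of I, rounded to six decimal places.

Checks pass: Σm=0; 8 even; l₃=4∈[0,4].
(2·2+1)(2·2+1)(2·4+1) = 225
Δ: 0! 4! 4! / 9! → 1/630
sum: t=0:+1/16 = 1/16
3j²(2 2 4; 0 0 0) = Δ·Π!·Σ² = 2/35  (sign +1)
sum: t=0:+1/576 = 1/576
3j²(2 2 4; -2 2 0) = Δ·Π!·Σ² = 1/630  (sign +1)
combine: 4πI² = 225·2/35·1/630 = 1/49
take √, sign +1: I = 0.04029926

0.040299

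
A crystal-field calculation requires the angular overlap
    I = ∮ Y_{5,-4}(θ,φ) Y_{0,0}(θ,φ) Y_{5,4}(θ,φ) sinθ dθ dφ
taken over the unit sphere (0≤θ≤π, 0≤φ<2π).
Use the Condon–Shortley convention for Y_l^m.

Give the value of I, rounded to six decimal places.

Rules hold: Σm=0, L=10 even, 5≤5≤5.
N = 11·1·11 = 121
Δ = 0!·10!·0!/11! = 1/11
Racah Σ t=0..0: t=0:+1/14400 = 1/14400
⇒ 3j(5 0 5; 0 0 0)² = 1/11, sgn -1
Racah Σ t=0..0: t=0:+1/362880 = 1/362880
⇒ 3j(5 0 5; -4 0 4)² = 1/11, sgn -1
4πI² = N·(3j₀)²·(3jₘ)² = 1/1
I = +1·√(1/4π) = 0.28209479

0.282095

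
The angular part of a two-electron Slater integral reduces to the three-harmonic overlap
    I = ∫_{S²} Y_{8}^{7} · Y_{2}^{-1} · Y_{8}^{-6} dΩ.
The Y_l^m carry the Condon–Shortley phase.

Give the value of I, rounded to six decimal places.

m-sum 0 ✓  L=18 even ✓  6≤8≤10 ✓
Π(2lᵢ+1) = 17×5×17 = 1445
triangle coeff Δ(8,2,8) = 1/348840
Σ_t [0,2]: t=0:+1/116121600 t=1:−1/25401600 t=2:+1/116121600 = -1/45158400
(3j)²=24/1615 [(8 2 8; 0 0 0)], sign=-1
Σ_t [0,1]: t=0:+1/12454041600 t=1:−1/174356582400 = 1/13412044800
(3j)²=169/7752 [(8 2 8; 7 -1 -6)], sign=+1
⇒ 4πI² = 169/361
I = (-1)√(169/361/(4π)) = -0.19301223

-0.193012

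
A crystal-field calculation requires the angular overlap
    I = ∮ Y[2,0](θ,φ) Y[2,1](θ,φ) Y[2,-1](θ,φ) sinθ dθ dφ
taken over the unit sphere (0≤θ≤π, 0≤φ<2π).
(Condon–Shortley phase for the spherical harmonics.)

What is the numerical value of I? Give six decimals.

-0.090112

Rules hold: Σm=0, L=6 even, 0≤2≤4.
N = 5·5·5 = 125
Δ = 2!·2!·2!/7! = 1/630
Racah Σ t=0..2: t=0:+1/8 t=1:−1/1 t=2:+1/8 = -3/4
⇒ 3j(2 2 2; 0 0 0)² = 2/35, sgn -1
Racah Σ t=1..2: t=1:−1/2 t=2:+1/4 = -1/4
⇒ 3j(2 2 2; 0 1 -1)² = 1/70, sgn +1
4πI² = N·(3j₀)²·(3jₘ)² = 5/49
I = -1·√(0.102041/4π) = -0.09011188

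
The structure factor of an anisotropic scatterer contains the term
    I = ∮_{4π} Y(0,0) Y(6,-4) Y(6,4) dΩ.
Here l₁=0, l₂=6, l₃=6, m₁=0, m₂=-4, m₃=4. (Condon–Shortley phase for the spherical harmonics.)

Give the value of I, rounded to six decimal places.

0.282095

Checks pass: Σm=0; 12 even; l₃=6∈[6,6].
(2·0+1)(2·6+1)(2·6+1) = 169
Δ: 0! 0! 12! / 13! → 1/13
sum: t=0:+1/518400 = 1/518400
3j²(0 6 6; 0 0 0) = Δ·Π!·Σ² = 1/13  (sign +1)
sum: t=0:+1/7257600 = 1/7257600
3j²(0 6 6; 0 -4 4) = Δ·Π!·Σ² = 1/13  (sign +1)
combine: 4πI² = 169·1/13·1/13 = 1/1
take √, sign +1: I = 0.28209479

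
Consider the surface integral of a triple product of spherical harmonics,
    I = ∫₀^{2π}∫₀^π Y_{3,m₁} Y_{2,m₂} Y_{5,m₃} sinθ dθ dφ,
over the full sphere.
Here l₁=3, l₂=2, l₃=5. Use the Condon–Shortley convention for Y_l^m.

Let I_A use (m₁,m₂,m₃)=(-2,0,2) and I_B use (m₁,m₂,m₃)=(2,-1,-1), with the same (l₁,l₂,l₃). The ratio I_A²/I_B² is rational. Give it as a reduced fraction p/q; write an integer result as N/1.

21/8

l's match ⇒ only the (l;m) 3-j factors differ between A and B.
A: triangle coeff Δ(3,2,5) = 1/2310; Σ_t [0,0]: t=0:+1/480 = 1/480; (3j)²=3/110 [(3 2 5; -2 0 2)], sign=-1
B: triangle coeff Δ(3,2,5) = 1/2310; Σ_t [0,0]: t=0:+1/720 = 1/720; (3j)²=4/385 [(3 2 5; 2 -1 -1)], sign=+1
I_A²/I_B² = (3/110)/(4/385) = 21/8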